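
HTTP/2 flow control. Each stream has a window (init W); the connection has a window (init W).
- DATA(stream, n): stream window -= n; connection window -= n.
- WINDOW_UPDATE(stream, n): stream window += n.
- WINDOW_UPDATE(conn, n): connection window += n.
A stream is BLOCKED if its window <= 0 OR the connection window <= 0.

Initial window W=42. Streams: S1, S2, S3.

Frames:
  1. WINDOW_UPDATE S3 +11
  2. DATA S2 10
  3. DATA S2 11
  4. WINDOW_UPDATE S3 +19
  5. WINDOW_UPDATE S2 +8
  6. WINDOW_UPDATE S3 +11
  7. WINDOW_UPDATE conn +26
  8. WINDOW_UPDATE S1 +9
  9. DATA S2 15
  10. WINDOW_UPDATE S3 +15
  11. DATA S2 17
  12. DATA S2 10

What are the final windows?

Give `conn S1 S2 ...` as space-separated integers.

Op 1: conn=42 S1=42 S2=42 S3=53 blocked=[]
Op 2: conn=32 S1=42 S2=32 S3=53 blocked=[]
Op 3: conn=21 S1=42 S2=21 S3=53 blocked=[]
Op 4: conn=21 S1=42 S2=21 S3=72 blocked=[]
Op 5: conn=21 S1=42 S2=29 S3=72 blocked=[]
Op 6: conn=21 S1=42 S2=29 S3=83 blocked=[]
Op 7: conn=47 S1=42 S2=29 S3=83 blocked=[]
Op 8: conn=47 S1=51 S2=29 S3=83 blocked=[]
Op 9: conn=32 S1=51 S2=14 S3=83 blocked=[]
Op 10: conn=32 S1=51 S2=14 S3=98 blocked=[]
Op 11: conn=15 S1=51 S2=-3 S3=98 blocked=[2]
Op 12: conn=5 S1=51 S2=-13 S3=98 blocked=[2]

Answer: 5 51 -13 98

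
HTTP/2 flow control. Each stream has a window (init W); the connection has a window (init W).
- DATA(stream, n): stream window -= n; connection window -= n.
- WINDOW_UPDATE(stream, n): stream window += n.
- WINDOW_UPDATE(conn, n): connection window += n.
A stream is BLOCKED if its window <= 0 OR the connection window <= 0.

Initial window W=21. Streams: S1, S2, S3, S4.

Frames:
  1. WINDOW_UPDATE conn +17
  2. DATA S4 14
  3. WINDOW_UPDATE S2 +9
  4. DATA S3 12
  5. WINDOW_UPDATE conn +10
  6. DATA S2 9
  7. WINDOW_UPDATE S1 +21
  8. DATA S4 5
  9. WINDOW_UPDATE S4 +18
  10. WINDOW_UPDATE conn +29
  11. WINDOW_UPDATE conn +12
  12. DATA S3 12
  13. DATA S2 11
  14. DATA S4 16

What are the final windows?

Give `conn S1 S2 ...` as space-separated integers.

Answer: 10 42 10 -3 4

Derivation:
Op 1: conn=38 S1=21 S2=21 S3=21 S4=21 blocked=[]
Op 2: conn=24 S1=21 S2=21 S3=21 S4=7 blocked=[]
Op 3: conn=24 S1=21 S2=30 S3=21 S4=7 blocked=[]
Op 4: conn=12 S1=21 S2=30 S3=9 S4=7 blocked=[]
Op 5: conn=22 S1=21 S2=30 S3=9 S4=7 blocked=[]
Op 6: conn=13 S1=21 S2=21 S3=9 S4=7 blocked=[]
Op 7: conn=13 S1=42 S2=21 S3=9 S4=7 blocked=[]
Op 8: conn=8 S1=42 S2=21 S3=9 S4=2 blocked=[]
Op 9: conn=8 S1=42 S2=21 S3=9 S4=20 blocked=[]
Op 10: conn=37 S1=42 S2=21 S3=9 S4=20 blocked=[]
Op 11: conn=49 S1=42 S2=21 S3=9 S4=20 blocked=[]
Op 12: conn=37 S1=42 S2=21 S3=-3 S4=20 blocked=[3]
Op 13: conn=26 S1=42 S2=10 S3=-3 S4=20 blocked=[3]
Op 14: conn=10 S1=42 S2=10 S3=-3 S4=4 blocked=[3]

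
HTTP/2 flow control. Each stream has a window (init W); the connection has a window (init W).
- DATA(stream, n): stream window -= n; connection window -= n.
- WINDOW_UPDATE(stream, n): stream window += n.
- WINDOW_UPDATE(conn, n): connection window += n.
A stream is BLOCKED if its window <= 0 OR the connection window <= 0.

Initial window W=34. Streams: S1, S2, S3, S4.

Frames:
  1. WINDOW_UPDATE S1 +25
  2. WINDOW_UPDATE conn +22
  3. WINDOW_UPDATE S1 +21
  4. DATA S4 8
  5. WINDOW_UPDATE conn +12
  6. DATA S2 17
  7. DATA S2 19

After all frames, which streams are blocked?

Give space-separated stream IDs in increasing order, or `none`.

Op 1: conn=34 S1=59 S2=34 S3=34 S4=34 blocked=[]
Op 2: conn=56 S1=59 S2=34 S3=34 S4=34 blocked=[]
Op 3: conn=56 S1=80 S2=34 S3=34 S4=34 blocked=[]
Op 4: conn=48 S1=80 S2=34 S3=34 S4=26 blocked=[]
Op 5: conn=60 S1=80 S2=34 S3=34 S4=26 blocked=[]
Op 6: conn=43 S1=80 S2=17 S3=34 S4=26 blocked=[]
Op 7: conn=24 S1=80 S2=-2 S3=34 S4=26 blocked=[2]

Answer: S2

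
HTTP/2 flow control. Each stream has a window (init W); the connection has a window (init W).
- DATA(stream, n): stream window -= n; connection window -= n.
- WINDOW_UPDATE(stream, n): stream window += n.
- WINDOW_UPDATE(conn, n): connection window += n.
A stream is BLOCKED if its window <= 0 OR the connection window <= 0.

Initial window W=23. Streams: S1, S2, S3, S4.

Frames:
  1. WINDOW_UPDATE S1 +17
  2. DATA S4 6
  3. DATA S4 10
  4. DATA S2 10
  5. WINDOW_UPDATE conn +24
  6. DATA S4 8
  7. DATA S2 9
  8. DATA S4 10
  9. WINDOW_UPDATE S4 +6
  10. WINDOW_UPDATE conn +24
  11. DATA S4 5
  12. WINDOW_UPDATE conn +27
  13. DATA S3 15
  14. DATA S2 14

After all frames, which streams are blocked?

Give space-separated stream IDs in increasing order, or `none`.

Answer: S2 S4

Derivation:
Op 1: conn=23 S1=40 S2=23 S3=23 S4=23 blocked=[]
Op 2: conn=17 S1=40 S2=23 S3=23 S4=17 blocked=[]
Op 3: conn=7 S1=40 S2=23 S3=23 S4=7 blocked=[]
Op 4: conn=-3 S1=40 S2=13 S3=23 S4=7 blocked=[1, 2, 3, 4]
Op 5: conn=21 S1=40 S2=13 S3=23 S4=7 blocked=[]
Op 6: conn=13 S1=40 S2=13 S3=23 S4=-1 blocked=[4]
Op 7: conn=4 S1=40 S2=4 S3=23 S4=-1 blocked=[4]
Op 8: conn=-6 S1=40 S2=4 S3=23 S4=-11 blocked=[1, 2, 3, 4]
Op 9: conn=-6 S1=40 S2=4 S3=23 S4=-5 blocked=[1, 2, 3, 4]
Op 10: conn=18 S1=40 S2=4 S3=23 S4=-5 blocked=[4]
Op 11: conn=13 S1=40 S2=4 S3=23 S4=-10 blocked=[4]
Op 12: conn=40 S1=40 S2=4 S3=23 S4=-10 blocked=[4]
Op 13: conn=25 S1=40 S2=4 S3=8 S4=-10 blocked=[4]
Op 14: conn=11 S1=40 S2=-10 S3=8 S4=-10 blocked=[2, 4]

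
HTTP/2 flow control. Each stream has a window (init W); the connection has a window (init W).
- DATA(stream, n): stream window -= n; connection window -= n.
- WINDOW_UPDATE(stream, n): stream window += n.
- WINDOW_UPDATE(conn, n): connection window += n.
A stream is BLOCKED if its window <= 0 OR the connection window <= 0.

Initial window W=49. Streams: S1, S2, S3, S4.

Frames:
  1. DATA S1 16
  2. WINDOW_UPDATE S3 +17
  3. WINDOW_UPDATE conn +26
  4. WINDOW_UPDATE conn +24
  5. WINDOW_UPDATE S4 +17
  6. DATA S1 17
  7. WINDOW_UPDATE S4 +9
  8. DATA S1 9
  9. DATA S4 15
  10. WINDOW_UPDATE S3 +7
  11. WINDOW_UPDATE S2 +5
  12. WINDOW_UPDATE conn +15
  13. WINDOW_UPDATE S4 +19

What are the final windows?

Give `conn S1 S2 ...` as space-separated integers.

Op 1: conn=33 S1=33 S2=49 S3=49 S4=49 blocked=[]
Op 2: conn=33 S1=33 S2=49 S3=66 S4=49 blocked=[]
Op 3: conn=59 S1=33 S2=49 S3=66 S4=49 blocked=[]
Op 4: conn=83 S1=33 S2=49 S3=66 S4=49 blocked=[]
Op 5: conn=83 S1=33 S2=49 S3=66 S4=66 blocked=[]
Op 6: conn=66 S1=16 S2=49 S3=66 S4=66 blocked=[]
Op 7: conn=66 S1=16 S2=49 S3=66 S4=75 blocked=[]
Op 8: conn=57 S1=7 S2=49 S3=66 S4=75 blocked=[]
Op 9: conn=42 S1=7 S2=49 S3=66 S4=60 blocked=[]
Op 10: conn=42 S1=7 S2=49 S3=73 S4=60 blocked=[]
Op 11: conn=42 S1=7 S2=54 S3=73 S4=60 blocked=[]
Op 12: conn=57 S1=7 S2=54 S3=73 S4=60 blocked=[]
Op 13: conn=57 S1=7 S2=54 S3=73 S4=79 blocked=[]

Answer: 57 7 54 73 79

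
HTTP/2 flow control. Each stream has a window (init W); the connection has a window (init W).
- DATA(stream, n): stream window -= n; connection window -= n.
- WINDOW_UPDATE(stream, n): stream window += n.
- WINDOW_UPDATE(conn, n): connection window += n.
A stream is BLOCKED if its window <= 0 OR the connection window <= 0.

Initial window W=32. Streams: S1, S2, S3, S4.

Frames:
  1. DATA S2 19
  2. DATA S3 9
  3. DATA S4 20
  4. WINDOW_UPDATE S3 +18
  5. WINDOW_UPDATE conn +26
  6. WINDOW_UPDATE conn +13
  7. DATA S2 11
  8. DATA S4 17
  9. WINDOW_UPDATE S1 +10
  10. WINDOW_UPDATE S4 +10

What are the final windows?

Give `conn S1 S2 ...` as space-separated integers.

Op 1: conn=13 S1=32 S2=13 S3=32 S4=32 blocked=[]
Op 2: conn=4 S1=32 S2=13 S3=23 S4=32 blocked=[]
Op 3: conn=-16 S1=32 S2=13 S3=23 S4=12 blocked=[1, 2, 3, 4]
Op 4: conn=-16 S1=32 S2=13 S3=41 S4=12 blocked=[1, 2, 3, 4]
Op 5: conn=10 S1=32 S2=13 S3=41 S4=12 blocked=[]
Op 6: conn=23 S1=32 S2=13 S3=41 S4=12 blocked=[]
Op 7: conn=12 S1=32 S2=2 S3=41 S4=12 blocked=[]
Op 8: conn=-5 S1=32 S2=2 S3=41 S4=-5 blocked=[1, 2, 3, 4]
Op 9: conn=-5 S1=42 S2=2 S3=41 S4=-5 blocked=[1, 2, 3, 4]
Op 10: conn=-5 S1=42 S2=2 S3=41 S4=5 blocked=[1, 2, 3, 4]

Answer: -5 42 2 41 5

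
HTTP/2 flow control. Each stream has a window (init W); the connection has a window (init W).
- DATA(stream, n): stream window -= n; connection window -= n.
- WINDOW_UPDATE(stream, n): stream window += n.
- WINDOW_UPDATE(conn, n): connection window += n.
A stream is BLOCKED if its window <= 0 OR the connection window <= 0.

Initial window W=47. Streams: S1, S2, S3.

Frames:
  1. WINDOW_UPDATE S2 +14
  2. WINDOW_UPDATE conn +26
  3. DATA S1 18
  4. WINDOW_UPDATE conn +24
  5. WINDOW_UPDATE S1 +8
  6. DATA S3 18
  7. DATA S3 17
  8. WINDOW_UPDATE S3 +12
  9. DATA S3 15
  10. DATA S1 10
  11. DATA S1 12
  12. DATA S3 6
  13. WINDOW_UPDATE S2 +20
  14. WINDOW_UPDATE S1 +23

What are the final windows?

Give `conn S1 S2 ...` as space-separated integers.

Answer: 1 38 81 3

Derivation:
Op 1: conn=47 S1=47 S2=61 S3=47 blocked=[]
Op 2: conn=73 S1=47 S2=61 S3=47 blocked=[]
Op 3: conn=55 S1=29 S2=61 S3=47 blocked=[]
Op 4: conn=79 S1=29 S2=61 S3=47 blocked=[]
Op 5: conn=79 S1=37 S2=61 S3=47 blocked=[]
Op 6: conn=61 S1=37 S2=61 S3=29 blocked=[]
Op 7: conn=44 S1=37 S2=61 S3=12 blocked=[]
Op 8: conn=44 S1=37 S2=61 S3=24 blocked=[]
Op 9: conn=29 S1=37 S2=61 S3=9 blocked=[]
Op 10: conn=19 S1=27 S2=61 S3=9 blocked=[]
Op 11: conn=7 S1=15 S2=61 S3=9 blocked=[]
Op 12: conn=1 S1=15 S2=61 S3=3 blocked=[]
Op 13: conn=1 S1=15 S2=81 S3=3 blocked=[]
Op 14: conn=1 S1=38 S2=81 S3=3 blocked=[]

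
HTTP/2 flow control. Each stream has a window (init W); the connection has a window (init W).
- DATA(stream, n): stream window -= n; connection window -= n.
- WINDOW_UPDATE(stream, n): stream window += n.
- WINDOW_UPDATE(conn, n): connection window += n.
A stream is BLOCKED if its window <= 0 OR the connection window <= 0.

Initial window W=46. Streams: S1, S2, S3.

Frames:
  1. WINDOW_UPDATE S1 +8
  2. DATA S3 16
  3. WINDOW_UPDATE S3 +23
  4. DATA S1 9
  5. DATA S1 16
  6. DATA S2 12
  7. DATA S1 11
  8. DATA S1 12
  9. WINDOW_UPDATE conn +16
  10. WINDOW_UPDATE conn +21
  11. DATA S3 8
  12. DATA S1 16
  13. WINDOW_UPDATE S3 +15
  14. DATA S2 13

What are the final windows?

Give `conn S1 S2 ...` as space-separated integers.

Op 1: conn=46 S1=54 S2=46 S3=46 blocked=[]
Op 2: conn=30 S1=54 S2=46 S3=30 blocked=[]
Op 3: conn=30 S1=54 S2=46 S3=53 blocked=[]
Op 4: conn=21 S1=45 S2=46 S3=53 blocked=[]
Op 5: conn=5 S1=29 S2=46 S3=53 blocked=[]
Op 6: conn=-7 S1=29 S2=34 S3=53 blocked=[1, 2, 3]
Op 7: conn=-18 S1=18 S2=34 S3=53 blocked=[1, 2, 3]
Op 8: conn=-30 S1=6 S2=34 S3=53 blocked=[1, 2, 3]
Op 9: conn=-14 S1=6 S2=34 S3=53 blocked=[1, 2, 3]
Op 10: conn=7 S1=6 S2=34 S3=53 blocked=[]
Op 11: conn=-1 S1=6 S2=34 S3=45 blocked=[1, 2, 3]
Op 12: conn=-17 S1=-10 S2=34 S3=45 blocked=[1, 2, 3]
Op 13: conn=-17 S1=-10 S2=34 S3=60 blocked=[1, 2, 3]
Op 14: conn=-30 S1=-10 S2=21 S3=60 blocked=[1, 2, 3]

Answer: -30 -10 21 60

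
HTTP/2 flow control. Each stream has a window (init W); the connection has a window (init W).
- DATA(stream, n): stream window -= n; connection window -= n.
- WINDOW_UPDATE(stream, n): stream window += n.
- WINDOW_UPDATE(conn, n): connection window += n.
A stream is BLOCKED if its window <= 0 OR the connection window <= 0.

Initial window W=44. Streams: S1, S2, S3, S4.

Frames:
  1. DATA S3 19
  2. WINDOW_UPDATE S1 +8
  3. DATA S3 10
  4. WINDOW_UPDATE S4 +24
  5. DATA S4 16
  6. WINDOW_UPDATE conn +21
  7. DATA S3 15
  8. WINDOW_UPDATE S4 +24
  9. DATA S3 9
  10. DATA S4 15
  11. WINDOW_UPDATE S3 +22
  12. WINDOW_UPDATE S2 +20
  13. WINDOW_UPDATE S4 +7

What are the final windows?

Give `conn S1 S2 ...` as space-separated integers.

Answer: -19 52 64 13 68

Derivation:
Op 1: conn=25 S1=44 S2=44 S3=25 S4=44 blocked=[]
Op 2: conn=25 S1=52 S2=44 S3=25 S4=44 blocked=[]
Op 3: conn=15 S1=52 S2=44 S3=15 S4=44 blocked=[]
Op 4: conn=15 S1=52 S2=44 S3=15 S4=68 blocked=[]
Op 5: conn=-1 S1=52 S2=44 S3=15 S4=52 blocked=[1, 2, 3, 4]
Op 6: conn=20 S1=52 S2=44 S3=15 S4=52 blocked=[]
Op 7: conn=5 S1=52 S2=44 S3=0 S4=52 blocked=[3]
Op 8: conn=5 S1=52 S2=44 S3=0 S4=76 blocked=[3]
Op 9: conn=-4 S1=52 S2=44 S3=-9 S4=76 blocked=[1, 2, 3, 4]
Op 10: conn=-19 S1=52 S2=44 S3=-9 S4=61 blocked=[1, 2, 3, 4]
Op 11: conn=-19 S1=52 S2=44 S3=13 S4=61 blocked=[1, 2, 3, 4]
Op 12: conn=-19 S1=52 S2=64 S3=13 S4=61 blocked=[1, 2, 3, 4]
Op 13: conn=-19 S1=52 S2=64 S3=13 S4=68 blocked=[1, 2, 3, 4]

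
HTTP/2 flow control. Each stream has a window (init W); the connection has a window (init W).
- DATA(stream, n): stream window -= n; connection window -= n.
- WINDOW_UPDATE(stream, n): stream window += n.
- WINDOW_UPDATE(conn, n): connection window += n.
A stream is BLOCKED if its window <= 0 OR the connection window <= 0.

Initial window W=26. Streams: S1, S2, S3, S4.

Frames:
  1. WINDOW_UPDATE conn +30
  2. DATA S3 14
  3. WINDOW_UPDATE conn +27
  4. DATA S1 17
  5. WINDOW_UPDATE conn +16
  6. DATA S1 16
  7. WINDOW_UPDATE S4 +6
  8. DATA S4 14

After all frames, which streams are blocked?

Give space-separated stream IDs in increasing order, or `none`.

Answer: S1

Derivation:
Op 1: conn=56 S1=26 S2=26 S3=26 S4=26 blocked=[]
Op 2: conn=42 S1=26 S2=26 S3=12 S4=26 blocked=[]
Op 3: conn=69 S1=26 S2=26 S3=12 S4=26 blocked=[]
Op 4: conn=52 S1=9 S2=26 S3=12 S4=26 blocked=[]
Op 5: conn=68 S1=9 S2=26 S3=12 S4=26 blocked=[]
Op 6: conn=52 S1=-7 S2=26 S3=12 S4=26 blocked=[1]
Op 7: conn=52 S1=-7 S2=26 S3=12 S4=32 blocked=[1]
Op 8: conn=38 S1=-7 S2=26 S3=12 S4=18 blocked=[1]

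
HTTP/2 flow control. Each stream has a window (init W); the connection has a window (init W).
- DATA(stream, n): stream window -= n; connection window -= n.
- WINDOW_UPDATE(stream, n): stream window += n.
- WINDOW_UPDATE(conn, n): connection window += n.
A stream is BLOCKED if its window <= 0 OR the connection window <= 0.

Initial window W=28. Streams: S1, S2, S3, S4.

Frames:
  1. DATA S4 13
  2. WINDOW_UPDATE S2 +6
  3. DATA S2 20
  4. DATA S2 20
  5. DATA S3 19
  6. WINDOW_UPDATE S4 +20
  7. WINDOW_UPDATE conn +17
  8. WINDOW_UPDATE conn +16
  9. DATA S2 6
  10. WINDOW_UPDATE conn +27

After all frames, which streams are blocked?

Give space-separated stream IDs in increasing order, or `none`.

Op 1: conn=15 S1=28 S2=28 S3=28 S4=15 blocked=[]
Op 2: conn=15 S1=28 S2=34 S3=28 S4=15 blocked=[]
Op 3: conn=-5 S1=28 S2=14 S3=28 S4=15 blocked=[1, 2, 3, 4]
Op 4: conn=-25 S1=28 S2=-6 S3=28 S4=15 blocked=[1, 2, 3, 4]
Op 5: conn=-44 S1=28 S2=-6 S3=9 S4=15 blocked=[1, 2, 3, 4]
Op 6: conn=-44 S1=28 S2=-6 S3=9 S4=35 blocked=[1, 2, 3, 4]
Op 7: conn=-27 S1=28 S2=-6 S3=9 S4=35 blocked=[1, 2, 3, 4]
Op 8: conn=-11 S1=28 S2=-6 S3=9 S4=35 blocked=[1, 2, 3, 4]
Op 9: conn=-17 S1=28 S2=-12 S3=9 S4=35 blocked=[1, 2, 3, 4]
Op 10: conn=10 S1=28 S2=-12 S3=9 S4=35 blocked=[2]

Answer: S2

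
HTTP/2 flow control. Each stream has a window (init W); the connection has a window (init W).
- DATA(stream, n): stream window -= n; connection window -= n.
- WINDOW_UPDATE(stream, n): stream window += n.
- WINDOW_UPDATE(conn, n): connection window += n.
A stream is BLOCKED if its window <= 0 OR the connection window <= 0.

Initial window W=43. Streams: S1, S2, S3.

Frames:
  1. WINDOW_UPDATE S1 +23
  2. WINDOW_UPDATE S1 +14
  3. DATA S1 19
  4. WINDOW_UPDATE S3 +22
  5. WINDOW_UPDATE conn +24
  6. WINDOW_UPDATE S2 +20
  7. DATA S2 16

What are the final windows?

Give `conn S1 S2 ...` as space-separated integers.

Op 1: conn=43 S1=66 S2=43 S3=43 blocked=[]
Op 2: conn=43 S1=80 S2=43 S3=43 blocked=[]
Op 3: conn=24 S1=61 S2=43 S3=43 blocked=[]
Op 4: conn=24 S1=61 S2=43 S3=65 blocked=[]
Op 5: conn=48 S1=61 S2=43 S3=65 blocked=[]
Op 6: conn=48 S1=61 S2=63 S3=65 blocked=[]
Op 7: conn=32 S1=61 S2=47 S3=65 blocked=[]

Answer: 32 61 47 65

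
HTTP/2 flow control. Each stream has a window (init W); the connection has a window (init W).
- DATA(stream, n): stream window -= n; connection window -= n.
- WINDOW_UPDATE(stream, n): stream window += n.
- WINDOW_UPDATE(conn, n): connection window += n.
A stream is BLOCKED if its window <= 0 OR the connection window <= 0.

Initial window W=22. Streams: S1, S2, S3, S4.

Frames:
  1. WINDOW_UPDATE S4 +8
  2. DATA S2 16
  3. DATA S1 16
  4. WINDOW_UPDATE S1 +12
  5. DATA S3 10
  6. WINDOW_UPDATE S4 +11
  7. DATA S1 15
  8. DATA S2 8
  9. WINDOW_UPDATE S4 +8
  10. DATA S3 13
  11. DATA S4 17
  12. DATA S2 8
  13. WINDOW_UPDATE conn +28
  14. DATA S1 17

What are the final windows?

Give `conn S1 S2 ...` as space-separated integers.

Op 1: conn=22 S1=22 S2=22 S3=22 S4=30 blocked=[]
Op 2: conn=6 S1=22 S2=6 S3=22 S4=30 blocked=[]
Op 3: conn=-10 S1=6 S2=6 S3=22 S4=30 blocked=[1, 2, 3, 4]
Op 4: conn=-10 S1=18 S2=6 S3=22 S4=30 blocked=[1, 2, 3, 4]
Op 5: conn=-20 S1=18 S2=6 S3=12 S4=30 blocked=[1, 2, 3, 4]
Op 6: conn=-20 S1=18 S2=6 S3=12 S4=41 blocked=[1, 2, 3, 4]
Op 7: conn=-35 S1=3 S2=6 S3=12 S4=41 blocked=[1, 2, 3, 4]
Op 8: conn=-43 S1=3 S2=-2 S3=12 S4=41 blocked=[1, 2, 3, 4]
Op 9: conn=-43 S1=3 S2=-2 S3=12 S4=49 blocked=[1, 2, 3, 4]
Op 10: conn=-56 S1=3 S2=-2 S3=-1 S4=49 blocked=[1, 2, 3, 4]
Op 11: conn=-73 S1=3 S2=-2 S3=-1 S4=32 blocked=[1, 2, 3, 4]
Op 12: conn=-81 S1=3 S2=-10 S3=-1 S4=32 blocked=[1, 2, 3, 4]
Op 13: conn=-53 S1=3 S2=-10 S3=-1 S4=32 blocked=[1, 2, 3, 4]
Op 14: conn=-70 S1=-14 S2=-10 S3=-1 S4=32 blocked=[1, 2, 3, 4]

Answer: -70 -14 -10 -1 32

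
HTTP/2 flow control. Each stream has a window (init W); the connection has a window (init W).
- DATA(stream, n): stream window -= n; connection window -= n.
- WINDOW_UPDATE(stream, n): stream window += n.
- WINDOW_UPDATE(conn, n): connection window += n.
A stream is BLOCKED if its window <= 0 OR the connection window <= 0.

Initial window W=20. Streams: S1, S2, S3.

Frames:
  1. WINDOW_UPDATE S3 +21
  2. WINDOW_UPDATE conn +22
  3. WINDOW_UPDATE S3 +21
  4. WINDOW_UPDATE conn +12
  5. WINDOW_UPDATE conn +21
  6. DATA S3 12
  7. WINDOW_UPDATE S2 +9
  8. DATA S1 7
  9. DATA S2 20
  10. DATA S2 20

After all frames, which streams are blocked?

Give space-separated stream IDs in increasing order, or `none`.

Answer: S2

Derivation:
Op 1: conn=20 S1=20 S2=20 S3=41 blocked=[]
Op 2: conn=42 S1=20 S2=20 S3=41 blocked=[]
Op 3: conn=42 S1=20 S2=20 S3=62 blocked=[]
Op 4: conn=54 S1=20 S2=20 S3=62 blocked=[]
Op 5: conn=75 S1=20 S2=20 S3=62 blocked=[]
Op 6: conn=63 S1=20 S2=20 S3=50 blocked=[]
Op 7: conn=63 S1=20 S2=29 S3=50 blocked=[]
Op 8: conn=56 S1=13 S2=29 S3=50 blocked=[]
Op 9: conn=36 S1=13 S2=9 S3=50 blocked=[]
Op 10: conn=16 S1=13 S2=-11 S3=50 blocked=[2]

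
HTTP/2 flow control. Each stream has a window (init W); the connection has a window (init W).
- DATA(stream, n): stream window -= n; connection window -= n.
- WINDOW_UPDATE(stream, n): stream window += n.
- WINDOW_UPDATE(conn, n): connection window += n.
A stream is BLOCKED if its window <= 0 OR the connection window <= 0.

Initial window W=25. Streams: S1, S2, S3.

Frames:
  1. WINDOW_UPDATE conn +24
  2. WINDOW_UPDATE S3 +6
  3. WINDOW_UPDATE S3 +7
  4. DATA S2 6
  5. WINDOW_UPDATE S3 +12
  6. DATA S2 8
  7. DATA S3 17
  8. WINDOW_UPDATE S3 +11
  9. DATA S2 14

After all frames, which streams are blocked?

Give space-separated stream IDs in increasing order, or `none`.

Answer: S2

Derivation:
Op 1: conn=49 S1=25 S2=25 S3=25 blocked=[]
Op 2: conn=49 S1=25 S2=25 S3=31 blocked=[]
Op 3: conn=49 S1=25 S2=25 S3=38 blocked=[]
Op 4: conn=43 S1=25 S2=19 S3=38 blocked=[]
Op 5: conn=43 S1=25 S2=19 S3=50 blocked=[]
Op 6: conn=35 S1=25 S2=11 S3=50 blocked=[]
Op 7: conn=18 S1=25 S2=11 S3=33 blocked=[]
Op 8: conn=18 S1=25 S2=11 S3=44 blocked=[]
Op 9: conn=4 S1=25 S2=-3 S3=44 blocked=[2]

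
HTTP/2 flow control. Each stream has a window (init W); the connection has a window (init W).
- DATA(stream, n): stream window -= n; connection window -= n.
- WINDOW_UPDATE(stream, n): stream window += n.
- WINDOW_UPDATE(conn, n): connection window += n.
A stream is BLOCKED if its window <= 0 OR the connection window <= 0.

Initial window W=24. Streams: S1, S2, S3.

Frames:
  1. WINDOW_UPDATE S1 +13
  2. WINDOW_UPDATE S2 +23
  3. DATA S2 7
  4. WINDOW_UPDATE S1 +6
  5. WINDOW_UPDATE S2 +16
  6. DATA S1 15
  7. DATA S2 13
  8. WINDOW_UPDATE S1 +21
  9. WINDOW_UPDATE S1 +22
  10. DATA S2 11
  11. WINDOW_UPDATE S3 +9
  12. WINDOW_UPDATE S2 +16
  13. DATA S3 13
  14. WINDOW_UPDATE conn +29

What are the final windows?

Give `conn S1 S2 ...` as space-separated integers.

Answer: -6 71 48 20

Derivation:
Op 1: conn=24 S1=37 S2=24 S3=24 blocked=[]
Op 2: conn=24 S1=37 S2=47 S3=24 blocked=[]
Op 3: conn=17 S1=37 S2=40 S3=24 blocked=[]
Op 4: conn=17 S1=43 S2=40 S3=24 blocked=[]
Op 5: conn=17 S1=43 S2=56 S3=24 blocked=[]
Op 6: conn=2 S1=28 S2=56 S3=24 blocked=[]
Op 7: conn=-11 S1=28 S2=43 S3=24 blocked=[1, 2, 3]
Op 8: conn=-11 S1=49 S2=43 S3=24 blocked=[1, 2, 3]
Op 9: conn=-11 S1=71 S2=43 S3=24 blocked=[1, 2, 3]
Op 10: conn=-22 S1=71 S2=32 S3=24 blocked=[1, 2, 3]
Op 11: conn=-22 S1=71 S2=32 S3=33 blocked=[1, 2, 3]
Op 12: conn=-22 S1=71 S2=48 S3=33 blocked=[1, 2, 3]
Op 13: conn=-35 S1=71 S2=48 S3=20 blocked=[1, 2, 3]
Op 14: conn=-6 S1=71 S2=48 S3=20 blocked=[1, 2, 3]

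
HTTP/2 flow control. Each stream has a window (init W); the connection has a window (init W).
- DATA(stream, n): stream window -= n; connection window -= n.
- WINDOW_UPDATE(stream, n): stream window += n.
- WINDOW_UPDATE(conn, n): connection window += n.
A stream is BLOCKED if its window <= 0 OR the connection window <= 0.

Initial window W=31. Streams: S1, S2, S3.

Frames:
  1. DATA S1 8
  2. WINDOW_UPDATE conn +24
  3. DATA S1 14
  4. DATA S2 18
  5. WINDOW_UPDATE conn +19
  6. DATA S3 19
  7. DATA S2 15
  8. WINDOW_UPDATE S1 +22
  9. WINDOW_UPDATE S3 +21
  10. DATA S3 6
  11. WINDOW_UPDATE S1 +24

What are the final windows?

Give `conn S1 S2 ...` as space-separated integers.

Answer: -6 55 -2 27

Derivation:
Op 1: conn=23 S1=23 S2=31 S3=31 blocked=[]
Op 2: conn=47 S1=23 S2=31 S3=31 blocked=[]
Op 3: conn=33 S1=9 S2=31 S3=31 blocked=[]
Op 4: conn=15 S1=9 S2=13 S3=31 blocked=[]
Op 5: conn=34 S1=9 S2=13 S3=31 blocked=[]
Op 6: conn=15 S1=9 S2=13 S3=12 blocked=[]
Op 7: conn=0 S1=9 S2=-2 S3=12 blocked=[1, 2, 3]
Op 8: conn=0 S1=31 S2=-2 S3=12 blocked=[1, 2, 3]
Op 9: conn=0 S1=31 S2=-2 S3=33 blocked=[1, 2, 3]
Op 10: conn=-6 S1=31 S2=-2 S3=27 blocked=[1, 2, 3]
Op 11: conn=-6 S1=55 S2=-2 S3=27 blocked=[1, 2, 3]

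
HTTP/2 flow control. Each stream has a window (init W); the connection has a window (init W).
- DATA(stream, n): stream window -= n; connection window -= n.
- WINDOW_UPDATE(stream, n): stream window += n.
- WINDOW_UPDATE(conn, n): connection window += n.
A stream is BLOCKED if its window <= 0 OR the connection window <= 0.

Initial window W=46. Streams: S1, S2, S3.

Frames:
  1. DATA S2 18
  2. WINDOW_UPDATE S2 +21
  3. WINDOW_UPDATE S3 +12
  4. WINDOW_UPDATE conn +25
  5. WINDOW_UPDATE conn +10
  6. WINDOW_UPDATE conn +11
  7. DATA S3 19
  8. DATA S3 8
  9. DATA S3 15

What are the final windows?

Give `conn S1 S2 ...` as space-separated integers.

Op 1: conn=28 S1=46 S2=28 S3=46 blocked=[]
Op 2: conn=28 S1=46 S2=49 S3=46 blocked=[]
Op 3: conn=28 S1=46 S2=49 S3=58 blocked=[]
Op 4: conn=53 S1=46 S2=49 S3=58 blocked=[]
Op 5: conn=63 S1=46 S2=49 S3=58 blocked=[]
Op 6: conn=74 S1=46 S2=49 S3=58 blocked=[]
Op 7: conn=55 S1=46 S2=49 S3=39 blocked=[]
Op 8: conn=47 S1=46 S2=49 S3=31 blocked=[]
Op 9: conn=32 S1=46 S2=49 S3=16 blocked=[]

Answer: 32 46 49 16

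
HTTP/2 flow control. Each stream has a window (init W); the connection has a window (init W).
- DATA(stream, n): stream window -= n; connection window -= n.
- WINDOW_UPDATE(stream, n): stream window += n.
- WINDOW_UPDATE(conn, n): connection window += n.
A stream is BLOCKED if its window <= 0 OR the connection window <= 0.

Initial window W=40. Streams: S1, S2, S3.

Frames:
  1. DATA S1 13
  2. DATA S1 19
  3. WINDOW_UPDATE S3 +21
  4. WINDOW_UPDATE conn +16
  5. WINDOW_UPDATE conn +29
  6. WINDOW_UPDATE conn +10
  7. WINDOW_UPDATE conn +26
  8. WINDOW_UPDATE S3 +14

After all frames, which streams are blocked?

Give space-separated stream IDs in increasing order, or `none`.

Answer: none

Derivation:
Op 1: conn=27 S1=27 S2=40 S3=40 blocked=[]
Op 2: conn=8 S1=8 S2=40 S3=40 blocked=[]
Op 3: conn=8 S1=8 S2=40 S3=61 blocked=[]
Op 4: conn=24 S1=8 S2=40 S3=61 blocked=[]
Op 5: conn=53 S1=8 S2=40 S3=61 blocked=[]
Op 6: conn=63 S1=8 S2=40 S3=61 blocked=[]
Op 7: conn=89 S1=8 S2=40 S3=61 blocked=[]
Op 8: conn=89 S1=8 S2=40 S3=75 blocked=[]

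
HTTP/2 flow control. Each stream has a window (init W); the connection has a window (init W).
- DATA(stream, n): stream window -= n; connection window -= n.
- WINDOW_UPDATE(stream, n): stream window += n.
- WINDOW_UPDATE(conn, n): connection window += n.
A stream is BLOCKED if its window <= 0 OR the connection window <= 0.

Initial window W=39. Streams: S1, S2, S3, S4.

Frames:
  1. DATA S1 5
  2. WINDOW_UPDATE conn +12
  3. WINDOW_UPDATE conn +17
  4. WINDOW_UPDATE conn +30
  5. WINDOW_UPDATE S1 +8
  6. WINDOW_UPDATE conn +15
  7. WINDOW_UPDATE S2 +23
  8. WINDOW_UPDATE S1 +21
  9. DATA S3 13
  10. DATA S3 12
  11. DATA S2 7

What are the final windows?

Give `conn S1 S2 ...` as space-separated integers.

Op 1: conn=34 S1=34 S2=39 S3=39 S4=39 blocked=[]
Op 2: conn=46 S1=34 S2=39 S3=39 S4=39 blocked=[]
Op 3: conn=63 S1=34 S2=39 S3=39 S4=39 blocked=[]
Op 4: conn=93 S1=34 S2=39 S3=39 S4=39 blocked=[]
Op 5: conn=93 S1=42 S2=39 S3=39 S4=39 blocked=[]
Op 6: conn=108 S1=42 S2=39 S3=39 S4=39 blocked=[]
Op 7: conn=108 S1=42 S2=62 S3=39 S4=39 blocked=[]
Op 8: conn=108 S1=63 S2=62 S3=39 S4=39 blocked=[]
Op 9: conn=95 S1=63 S2=62 S3=26 S4=39 blocked=[]
Op 10: conn=83 S1=63 S2=62 S3=14 S4=39 blocked=[]
Op 11: conn=76 S1=63 S2=55 S3=14 S4=39 blocked=[]

Answer: 76 63 55 14 39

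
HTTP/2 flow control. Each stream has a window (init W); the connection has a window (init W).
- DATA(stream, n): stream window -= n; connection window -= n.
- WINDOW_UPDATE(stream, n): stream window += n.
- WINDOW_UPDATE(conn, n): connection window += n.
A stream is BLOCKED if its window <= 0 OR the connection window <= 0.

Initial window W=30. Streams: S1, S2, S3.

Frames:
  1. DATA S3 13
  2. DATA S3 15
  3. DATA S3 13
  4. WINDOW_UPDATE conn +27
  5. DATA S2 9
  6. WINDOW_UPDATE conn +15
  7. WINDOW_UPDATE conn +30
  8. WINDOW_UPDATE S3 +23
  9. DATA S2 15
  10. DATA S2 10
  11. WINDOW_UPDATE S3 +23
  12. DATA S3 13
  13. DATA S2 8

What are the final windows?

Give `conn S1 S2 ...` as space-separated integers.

Op 1: conn=17 S1=30 S2=30 S3=17 blocked=[]
Op 2: conn=2 S1=30 S2=30 S3=2 blocked=[]
Op 3: conn=-11 S1=30 S2=30 S3=-11 blocked=[1, 2, 3]
Op 4: conn=16 S1=30 S2=30 S3=-11 blocked=[3]
Op 5: conn=7 S1=30 S2=21 S3=-11 blocked=[3]
Op 6: conn=22 S1=30 S2=21 S3=-11 blocked=[3]
Op 7: conn=52 S1=30 S2=21 S3=-11 blocked=[3]
Op 8: conn=52 S1=30 S2=21 S3=12 blocked=[]
Op 9: conn=37 S1=30 S2=6 S3=12 blocked=[]
Op 10: conn=27 S1=30 S2=-4 S3=12 blocked=[2]
Op 11: conn=27 S1=30 S2=-4 S3=35 blocked=[2]
Op 12: conn=14 S1=30 S2=-4 S3=22 blocked=[2]
Op 13: conn=6 S1=30 S2=-12 S3=22 blocked=[2]

Answer: 6 30 -12 22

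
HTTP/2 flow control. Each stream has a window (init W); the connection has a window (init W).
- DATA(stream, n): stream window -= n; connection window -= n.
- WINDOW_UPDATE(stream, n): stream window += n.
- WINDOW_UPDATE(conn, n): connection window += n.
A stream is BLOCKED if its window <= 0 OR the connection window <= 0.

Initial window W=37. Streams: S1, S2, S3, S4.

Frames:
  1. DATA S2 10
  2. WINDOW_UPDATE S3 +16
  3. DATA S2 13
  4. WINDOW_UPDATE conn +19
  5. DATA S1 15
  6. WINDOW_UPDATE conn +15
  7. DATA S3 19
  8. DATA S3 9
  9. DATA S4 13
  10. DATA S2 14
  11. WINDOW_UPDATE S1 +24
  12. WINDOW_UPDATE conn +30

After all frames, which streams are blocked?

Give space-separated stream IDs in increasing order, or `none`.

Answer: S2

Derivation:
Op 1: conn=27 S1=37 S2=27 S3=37 S4=37 blocked=[]
Op 2: conn=27 S1=37 S2=27 S3=53 S4=37 blocked=[]
Op 3: conn=14 S1=37 S2=14 S3=53 S4=37 blocked=[]
Op 4: conn=33 S1=37 S2=14 S3=53 S4=37 blocked=[]
Op 5: conn=18 S1=22 S2=14 S3=53 S4=37 blocked=[]
Op 6: conn=33 S1=22 S2=14 S3=53 S4=37 blocked=[]
Op 7: conn=14 S1=22 S2=14 S3=34 S4=37 blocked=[]
Op 8: conn=5 S1=22 S2=14 S3=25 S4=37 blocked=[]
Op 9: conn=-8 S1=22 S2=14 S3=25 S4=24 blocked=[1, 2, 3, 4]
Op 10: conn=-22 S1=22 S2=0 S3=25 S4=24 blocked=[1, 2, 3, 4]
Op 11: conn=-22 S1=46 S2=0 S3=25 S4=24 blocked=[1, 2, 3, 4]
Op 12: conn=8 S1=46 S2=0 S3=25 S4=24 blocked=[2]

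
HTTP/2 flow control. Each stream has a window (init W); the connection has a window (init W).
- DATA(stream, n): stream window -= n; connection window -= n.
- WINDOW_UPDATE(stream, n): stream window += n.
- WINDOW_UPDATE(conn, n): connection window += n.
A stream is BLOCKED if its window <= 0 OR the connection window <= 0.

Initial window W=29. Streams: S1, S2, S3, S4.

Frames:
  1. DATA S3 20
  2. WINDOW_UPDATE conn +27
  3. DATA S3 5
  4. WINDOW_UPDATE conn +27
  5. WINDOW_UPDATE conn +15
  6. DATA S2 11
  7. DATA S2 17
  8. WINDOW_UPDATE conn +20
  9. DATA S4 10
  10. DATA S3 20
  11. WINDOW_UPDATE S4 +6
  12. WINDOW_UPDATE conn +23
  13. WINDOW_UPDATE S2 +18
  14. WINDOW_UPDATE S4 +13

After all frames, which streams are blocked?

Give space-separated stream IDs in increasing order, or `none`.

Answer: S3

Derivation:
Op 1: conn=9 S1=29 S2=29 S3=9 S4=29 blocked=[]
Op 2: conn=36 S1=29 S2=29 S3=9 S4=29 blocked=[]
Op 3: conn=31 S1=29 S2=29 S3=4 S4=29 blocked=[]
Op 4: conn=58 S1=29 S2=29 S3=4 S4=29 blocked=[]
Op 5: conn=73 S1=29 S2=29 S3=4 S4=29 blocked=[]
Op 6: conn=62 S1=29 S2=18 S3=4 S4=29 blocked=[]
Op 7: conn=45 S1=29 S2=1 S3=4 S4=29 blocked=[]
Op 8: conn=65 S1=29 S2=1 S3=4 S4=29 blocked=[]
Op 9: conn=55 S1=29 S2=1 S3=4 S4=19 blocked=[]
Op 10: conn=35 S1=29 S2=1 S3=-16 S4=19 blocked=[3]
Op 11: conn=35 S1=29 S2=1 S3=-16 S4=25 blocked=[3]
Op 12: conn=58 S1=29 S2=1 S3=-16 S4=25 blocked=[3]
Op 13: conn=58 S1=29 S2=19 S3=-16 S4=25 blocked=[3]
Op 14: conn=58 S1=29 S2=19 S3=-16 S4=38 blocked=[3]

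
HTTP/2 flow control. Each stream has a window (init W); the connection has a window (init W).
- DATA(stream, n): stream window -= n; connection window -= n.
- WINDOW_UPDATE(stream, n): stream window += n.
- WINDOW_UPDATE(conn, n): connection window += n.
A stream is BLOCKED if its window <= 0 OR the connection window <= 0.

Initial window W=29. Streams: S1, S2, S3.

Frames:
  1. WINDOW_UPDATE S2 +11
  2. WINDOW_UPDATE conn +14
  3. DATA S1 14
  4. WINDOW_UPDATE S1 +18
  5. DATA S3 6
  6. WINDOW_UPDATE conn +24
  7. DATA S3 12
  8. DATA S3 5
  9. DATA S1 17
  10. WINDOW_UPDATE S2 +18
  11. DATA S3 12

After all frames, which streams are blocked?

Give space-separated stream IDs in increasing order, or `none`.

Op 1: conn=29 S1=29 S2=40 S3=29 blocked=[]
Op 2: conn=43 S1=29 S2=40 S3=29 blocked=[]
Op 3: conn=29 S1=15 S2=40 S3=29 blocked=[]
Op 4: conn=29 S1=33 S2=40 S3=29 blocked=[]
Op 5: conn=23 S1=33 S2=40 S3=23 blocked=[]
Op 6: conn=47 S1=33 S2=40 S3=23 blocked=[]
Op 7: conn=35 S1=33 S2=40 S3=11 blocked=[]
Op 8: conn=30 S1=33 S2=40 S3=6 blocked=[]
Op 9: conn=13 S1=16 S2=40 S3=6 blocked=[]
Op 10: conn=13 S1=16 S2=58 S3=6 blocked=[]
Op 11: conn=1 S1=16 S2=58 S3=-6 blocked=[3]

Answer: S3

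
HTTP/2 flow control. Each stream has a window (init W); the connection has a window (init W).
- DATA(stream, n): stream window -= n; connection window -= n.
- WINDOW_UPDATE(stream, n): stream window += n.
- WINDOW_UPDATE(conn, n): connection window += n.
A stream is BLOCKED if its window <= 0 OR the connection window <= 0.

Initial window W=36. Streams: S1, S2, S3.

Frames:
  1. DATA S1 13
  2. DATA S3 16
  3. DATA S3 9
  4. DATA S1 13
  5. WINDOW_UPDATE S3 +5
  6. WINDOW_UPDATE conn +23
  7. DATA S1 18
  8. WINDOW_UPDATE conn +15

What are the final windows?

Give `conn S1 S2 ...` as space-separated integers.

Answer: 5 -8 36 16

Derivation:
Op 1: conn=23 S1=23 S2=36 S3=36 blocked=[]
Op 2: conn=7 S1=23 S2=36 S3=20 blocked=[]
Op 3: conn=-2 S1=23 S2=36 S3=11 blocked=[1, 2, 3]
Op 4: conn=-15 S1=10 S2=36 S3=11 blocked=[1, 2, 3]
Op 5: conn=-15 S1=10 S2=36 S3=16 blocked=[1, 2, 3]
Op 6: conn=8 S1=10 S2=36 S3=16 blocked=[]
Op 7: conn=-10 S1=-8 S2=36 S3=16 blocked=[1, 2, 3]
Op 8: conn=5 S1=-8 S2=36 S3=16 blocked=[1]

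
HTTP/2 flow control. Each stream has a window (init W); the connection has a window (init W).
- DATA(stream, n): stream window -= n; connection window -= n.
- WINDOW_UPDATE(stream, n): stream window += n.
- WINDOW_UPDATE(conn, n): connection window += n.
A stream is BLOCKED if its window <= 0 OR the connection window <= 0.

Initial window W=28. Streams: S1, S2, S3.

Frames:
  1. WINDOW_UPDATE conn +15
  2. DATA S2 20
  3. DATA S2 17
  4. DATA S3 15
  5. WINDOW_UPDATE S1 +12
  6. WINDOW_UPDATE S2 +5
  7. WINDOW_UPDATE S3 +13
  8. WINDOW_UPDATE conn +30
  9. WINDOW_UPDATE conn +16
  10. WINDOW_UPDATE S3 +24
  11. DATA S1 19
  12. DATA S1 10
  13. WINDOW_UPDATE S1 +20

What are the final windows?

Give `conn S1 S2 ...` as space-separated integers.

Op 1: conn=43 S1=28 S2=28 S3=28 blocked=[]
Op 2: conn=23 S1=28 S2=8 S3=28 blocked=[]
Op 3: conn=6 S1=28 S2=-9 S3=28 blocked=[2]
Op 4: conn=-9 S1=28 S2=-9 S3=13 blocked=[1, 2, 3]
Op 5: conn=-9 S1=40 S2=-9 S3=13 blocked=[1, 2, 3]
Op 6: conn=-9 S1=40 S2=-4 S3=13 blocked=[1, 2, 3]
Op 7: conn=-9 S1=40 S2=-4 S3=26 blocked=[1, 2, 3]
Op 8: conn=21 S1=40 S2=-4 S3=26 blocked=[2]
Op 9: conn=37 S1=40 S2=-4 S3=26 blocked=[2]
Op 10: conn=37 S1=40 S2=-4 S3=50 blocked=[2]
Op 11: conn=18 S1=21 S2=-4 S3=50 blocked=[2]
Op 12: conn=8 S1=11 S2=-4 S3=50 blocked=[2]
Op 13: conn=8 S1=31 S2=-4 S3=50 blocked=[2]

Answer: 8 31 -4 50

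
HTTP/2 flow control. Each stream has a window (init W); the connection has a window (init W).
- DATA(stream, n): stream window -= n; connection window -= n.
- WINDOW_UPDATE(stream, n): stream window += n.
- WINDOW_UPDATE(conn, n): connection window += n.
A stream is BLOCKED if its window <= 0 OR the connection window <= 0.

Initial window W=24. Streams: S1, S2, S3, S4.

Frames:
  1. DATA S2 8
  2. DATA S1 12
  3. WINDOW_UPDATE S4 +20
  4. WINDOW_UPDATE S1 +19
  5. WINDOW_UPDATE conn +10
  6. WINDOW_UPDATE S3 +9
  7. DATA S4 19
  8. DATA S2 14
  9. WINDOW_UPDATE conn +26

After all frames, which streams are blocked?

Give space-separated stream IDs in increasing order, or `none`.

Answer: none

Derivation:
Op 1: conn=16 S1=24 S2=16 S3=24 S4=24 blocked=[]
Op 2: conn=4 S1=12 S2=16 S3=24 S4=24 blocked=[]
Op 3: conn=4 S1=12 S2=16 S3=24 S4=44 blocked=[]
Op 4: conn=4 S1=31 S2=16 S3=24 S4=44 blocked=[]
Op 5: conn=14 S1=31 S2=16 S3=24 S4=44 blocked=[]
Op 6: conn=14 S1=31 S2=16 S3=33 S4=44 blocked=[]
Op 7: conn=-5 S1=31 S2=16 S3=33 S4=25 blocked=[1, 2, 3, 4]
Op 8: conn=-19 S1=31 S2=2 S3=33 S4=25 blocked=[1, 2, 3, 4]
Op 9: conn=7 S1=31 S2=2 S3=33 S4=25 blocked=[]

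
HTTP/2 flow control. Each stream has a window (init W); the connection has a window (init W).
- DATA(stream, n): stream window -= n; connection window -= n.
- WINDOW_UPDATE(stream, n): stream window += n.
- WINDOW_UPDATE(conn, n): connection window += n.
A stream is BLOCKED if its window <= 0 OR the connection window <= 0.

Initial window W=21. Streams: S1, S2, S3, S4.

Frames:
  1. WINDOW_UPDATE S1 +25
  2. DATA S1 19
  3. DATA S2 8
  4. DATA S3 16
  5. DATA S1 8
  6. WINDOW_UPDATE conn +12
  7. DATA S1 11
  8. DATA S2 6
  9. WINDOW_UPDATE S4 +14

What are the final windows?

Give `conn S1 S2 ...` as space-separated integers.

Answer: -35 8 7 5 35

Derivation:
Op 1: conn=21 S1=46 S2=21 S3=21 S4=21 blocked=[]
Op 2: conn=2 S1=27 S2=21 S3=21 S4=21 blocked=[]
Op 3: conn=-6 S1=27 S2=13 S3=21 S4=21 blocked=[1, 2, 3, 4]
Op 4: conn=-22 S1=27 S2=13 S3=5 S4=21 blocked=[1, 2, 3, 4]
Op 5: conn=-30 S1=19 S2=13 S3=5 S4=21 blocked=[1, 2, 3, 4]
Op 6: conn=-18 S1=19 S2=13 S3=5 S4=21 blocked=[1, 2, 3, 4]
Op 7: conn=-29 S1=8 S2=13 S3=5 S4=21 blocked=[1, 2, 3, 4]
Op 8: conn=-35 S1=8 S2=7 S3=5 S4=21 blocked=[1, 2, 3, 4]
Op 9: conn=-35 S1=8 S2=7 S3=5 S4=35 blocked=[1, 2, 3, 4]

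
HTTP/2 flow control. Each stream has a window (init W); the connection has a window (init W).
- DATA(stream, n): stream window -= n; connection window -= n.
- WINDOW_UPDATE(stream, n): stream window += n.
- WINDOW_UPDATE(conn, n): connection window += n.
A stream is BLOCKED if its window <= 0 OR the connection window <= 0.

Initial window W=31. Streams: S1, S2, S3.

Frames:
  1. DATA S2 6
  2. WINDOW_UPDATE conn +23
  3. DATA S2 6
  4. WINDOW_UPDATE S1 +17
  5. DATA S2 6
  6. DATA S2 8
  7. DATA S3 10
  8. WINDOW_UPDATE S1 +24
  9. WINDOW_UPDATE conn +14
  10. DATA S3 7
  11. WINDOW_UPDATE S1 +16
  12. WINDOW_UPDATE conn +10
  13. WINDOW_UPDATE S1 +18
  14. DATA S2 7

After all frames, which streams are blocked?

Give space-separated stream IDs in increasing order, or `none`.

Answer: S2

Derivation:
Op 1: conn=25 S1=31 S2=25 S3=31 blocked=[]
Op 2: conn=48 S1=31 S2=25 S3=31 blocked=[]
Op 3: conn=42 S1=31 S2=19 S3=31 blocked=[]
Op 4: conn=42 S1=48 S2=19 S3=31 blocked=[]
Op 5: conn=36 S1=48 S2=13 S3=31 blocked=[]
Op 6: conn=28 S1=48 S2=5 S3=31 blocked=[]
Op 7: conn=18 S1=48 S2=5 S3=21 blocked=[]
Op 8: conn=18 S1=72 S2=5 S3=21 blocked=[]
Op 9: conn=32 S1=72 S2=5 S3=21 blocked=[]
Op 10: conn=25 S1=72 S2=5 S3=14 blocked=[]
Op 11: conn=25 S1=88 S2=5 S3=14 blocked=[]
Op 12: conn=35 S1=88 S2=5 S3=14 blocked=[]
Op 13: conn=35 S1=106 S2=5 S3=14 blocked=[]
Op 14: conn=28 S1=106 S2=-2 S3=14 blocked=[2]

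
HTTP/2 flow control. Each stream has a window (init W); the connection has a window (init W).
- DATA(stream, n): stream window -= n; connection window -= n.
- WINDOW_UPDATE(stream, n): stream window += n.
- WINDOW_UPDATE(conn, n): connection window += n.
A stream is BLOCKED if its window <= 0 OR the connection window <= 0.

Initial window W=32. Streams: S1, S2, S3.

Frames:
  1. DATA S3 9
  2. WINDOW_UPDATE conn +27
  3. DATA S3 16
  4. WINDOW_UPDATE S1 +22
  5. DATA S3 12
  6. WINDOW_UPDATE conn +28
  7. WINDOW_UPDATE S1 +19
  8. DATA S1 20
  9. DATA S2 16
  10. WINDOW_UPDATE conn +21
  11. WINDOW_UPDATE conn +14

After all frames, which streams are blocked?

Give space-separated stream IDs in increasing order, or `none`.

Answer: S3

Derivation:
Op 1: conn=23 S1=32 S2=32 S3=23 blocked=[]
Op 2: conn=50 S1=32 S2=32 S3=23 blocked=[]
Op 3: conn=34 S1=32 S2=32 S3=7 blocked=[]
Op 4: conn=34 S1=54 S2=32 S3=7 blocked=[]
Op 5: conn=22 S1=54 S2=32 S3=-5 blocked=[3]
Op 6: conn=50 S1=54 S2=32 S3=-5 blocked=[3]
Op 7: conn=50 S1=73 S2=32 S3=-5 blocked=[3]
Op 8: conn=30 S1=53 S2=32 S3=-5 blocked=[3]
Op 9: conn=14 S1=53 S2=16 S3=-5 blocked=[3]
Op 10: conn=35 S1=53 S2=16 S3=-5 blocked=[3]
Op 11: conn=49 S1=53 S2=16 S3=-5 blocked=[3]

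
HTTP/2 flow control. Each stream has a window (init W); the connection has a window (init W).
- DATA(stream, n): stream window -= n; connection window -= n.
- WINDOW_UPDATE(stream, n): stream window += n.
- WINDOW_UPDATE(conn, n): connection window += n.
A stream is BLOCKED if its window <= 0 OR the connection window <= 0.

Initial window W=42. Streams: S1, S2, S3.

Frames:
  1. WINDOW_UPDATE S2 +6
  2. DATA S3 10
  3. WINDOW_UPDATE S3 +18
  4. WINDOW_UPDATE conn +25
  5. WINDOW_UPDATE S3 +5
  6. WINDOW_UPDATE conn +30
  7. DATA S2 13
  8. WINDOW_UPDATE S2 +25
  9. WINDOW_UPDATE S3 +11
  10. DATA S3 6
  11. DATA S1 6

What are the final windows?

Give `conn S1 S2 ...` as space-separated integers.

Answer: 62 36 60 60

Derivation:
Op 1: conn=42 S1=42 S2=48 S3=42 blocked=[]
Op 2: conn=32 S1=42 S2=48 S3=32 blocked=[]
Op 3: conn=32 S1=42 S2=48 S3=50 blocked=[]
Op 4: conn=57 S1=42 S2=48 S3=50 blocked=[]
Op 5: conn=57 S1=42 S2=48 S3=55 blocked=[]
Op 6: conn=87 S1=42 S2=48 S3=55 blocked=[]
Op 7: conn=74 S1=42 S2=35 S3=55 blocked=[]
Op 8: conn=74 S1=42 S2=60 S3=55 blocked=[]
Op 9: conn=74 S1=42 S2=60 S3=66 blocked=[]
Op 10: conn=68 S1=42 S2=60 S3=60 blocked=[]
Op 11: conn=62 S1=36 S2=60 S3=60 blocked=[]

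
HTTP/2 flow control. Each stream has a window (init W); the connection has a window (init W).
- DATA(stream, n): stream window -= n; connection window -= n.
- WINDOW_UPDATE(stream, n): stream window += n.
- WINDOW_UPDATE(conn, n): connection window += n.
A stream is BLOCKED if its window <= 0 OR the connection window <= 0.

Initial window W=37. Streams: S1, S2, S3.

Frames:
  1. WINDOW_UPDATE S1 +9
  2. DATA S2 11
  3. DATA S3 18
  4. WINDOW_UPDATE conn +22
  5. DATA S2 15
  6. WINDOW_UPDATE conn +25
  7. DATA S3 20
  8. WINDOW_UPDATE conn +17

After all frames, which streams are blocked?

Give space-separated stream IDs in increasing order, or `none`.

Op 1: conn=37 S1=46 S2=37 S3=37 blocked=[]
Op 2: conn=26 S1=46 S2=26 S3=37 blocked=[]
Op 3: conn=8 S1=46 S2=26 S3=19 blocked=[]
Op 4: conn=30 S1=46 S2=26 S3=19 blocked=[]
Op 5: conn=15 S1=46 S2=11 S3=19 blocked=[]
Op 6: conn=40 S1=46 S2=11 S3=19 blocked=[]
Op 7: conn=20 S1=46 S2=11 S3=-1 blocked=[3]
Op 8: conn=37 S1=46 S2=11 S3=-1 blocked=[3]

Answer: S3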